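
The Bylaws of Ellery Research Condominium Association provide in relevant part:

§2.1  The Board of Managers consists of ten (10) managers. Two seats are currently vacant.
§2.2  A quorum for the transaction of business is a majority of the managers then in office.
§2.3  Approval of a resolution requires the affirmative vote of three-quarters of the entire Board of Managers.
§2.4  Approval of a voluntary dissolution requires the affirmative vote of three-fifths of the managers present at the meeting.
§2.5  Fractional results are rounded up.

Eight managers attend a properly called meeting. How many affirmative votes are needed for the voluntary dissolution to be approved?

The voluntary dissolution requires three-fifths of the managers present (8).
3/5 of 8 = 4.80, rounded up to 5.

5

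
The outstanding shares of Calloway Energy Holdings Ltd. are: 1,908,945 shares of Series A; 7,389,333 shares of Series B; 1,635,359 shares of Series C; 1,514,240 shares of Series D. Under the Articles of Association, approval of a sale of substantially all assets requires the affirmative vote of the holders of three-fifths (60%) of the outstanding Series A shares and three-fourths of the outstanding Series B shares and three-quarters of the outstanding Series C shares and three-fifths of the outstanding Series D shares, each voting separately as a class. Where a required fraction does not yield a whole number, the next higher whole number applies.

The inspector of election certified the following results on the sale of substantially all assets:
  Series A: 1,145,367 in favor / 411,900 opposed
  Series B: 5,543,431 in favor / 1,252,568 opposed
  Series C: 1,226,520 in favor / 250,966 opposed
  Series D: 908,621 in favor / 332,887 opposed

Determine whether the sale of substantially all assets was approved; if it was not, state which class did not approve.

Series A: 3/5 of 1908945 = 1145367; 1,145,367 required, 1,145,367 in favor — approved.
Series B: 3/4 of 7389333 = 5541999.75, rounded up to 5542000; 5,542,000 required, 5,543,431 in favor — approved.
Series C: 3/4 of 1635359 = 1226519.25, rounded up to 1226520; 1,226,520 required, 1,226,520 in favor — approved.
Series D: 3/5 of 1514240 = 908544; 908,544 required, 908,621 in favor — approved.

Approved — every class gave the required vote.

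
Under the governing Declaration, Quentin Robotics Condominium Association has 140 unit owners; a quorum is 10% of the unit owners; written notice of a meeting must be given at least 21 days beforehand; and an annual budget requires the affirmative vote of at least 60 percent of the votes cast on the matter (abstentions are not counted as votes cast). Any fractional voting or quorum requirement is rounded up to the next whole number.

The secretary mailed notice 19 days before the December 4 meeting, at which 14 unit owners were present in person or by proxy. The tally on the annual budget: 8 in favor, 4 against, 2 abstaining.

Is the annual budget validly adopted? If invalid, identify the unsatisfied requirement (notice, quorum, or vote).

Notice: 19 days given; 21 required. Not satisfied.
Quorum: 10% of 140 = 14; 14 present. Satisfied.
Vote: requires three-fifths of the votes cast (14 − 2 abstaining = 12); 3/5 of 12 = 7.20, rounded up to 8, so 8 needed; 8 in favor. Satisfied.

Invalid — notice requirement not satisfied.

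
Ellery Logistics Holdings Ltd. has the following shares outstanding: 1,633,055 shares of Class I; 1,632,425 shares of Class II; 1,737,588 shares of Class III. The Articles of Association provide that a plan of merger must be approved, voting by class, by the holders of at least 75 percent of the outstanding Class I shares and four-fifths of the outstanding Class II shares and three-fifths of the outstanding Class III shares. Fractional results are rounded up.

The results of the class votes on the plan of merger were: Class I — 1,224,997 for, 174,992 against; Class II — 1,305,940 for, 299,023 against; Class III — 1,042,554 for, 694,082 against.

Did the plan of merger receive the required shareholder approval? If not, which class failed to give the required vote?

Class I: 3/4 of 1633055 = 1224791.25, rounded up to 1224792; 1,224,792 required, 1,224,997 in favor — approved.
Class II: 4/5 of 1632425 = 1305940; 1,305,940 required, 1,305,940 in favor — approved.
Class III: 3/5 of 1737588 = 1042552.80, rounded up to 1042553; 1,042,553 required, 1,042,554 in favor — approved.

Approved — every class gave the required vote.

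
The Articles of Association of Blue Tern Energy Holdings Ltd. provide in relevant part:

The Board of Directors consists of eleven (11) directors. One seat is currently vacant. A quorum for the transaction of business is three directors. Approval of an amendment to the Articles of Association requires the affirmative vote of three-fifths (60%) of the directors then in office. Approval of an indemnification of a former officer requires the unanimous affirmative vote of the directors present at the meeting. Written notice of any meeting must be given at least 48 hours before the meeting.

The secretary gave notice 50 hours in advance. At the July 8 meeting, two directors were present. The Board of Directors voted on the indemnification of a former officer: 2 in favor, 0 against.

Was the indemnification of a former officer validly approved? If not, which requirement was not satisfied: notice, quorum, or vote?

Notice: 50 hours given; 48 required (50 ≥ 48). Satisfied.
Quorum: 2 present; quorum is 3. Not satisfied.
Vote: the indemnification of a former officer requires the unanimous vote of the directors present (2). Unanimous means all 2, so 2 affirmative votes are needed; 2 voted in favor. Satisfied. (Moot — without a quorum no business can be validly transacted.)

Invalid — quorum requirement not satisfied.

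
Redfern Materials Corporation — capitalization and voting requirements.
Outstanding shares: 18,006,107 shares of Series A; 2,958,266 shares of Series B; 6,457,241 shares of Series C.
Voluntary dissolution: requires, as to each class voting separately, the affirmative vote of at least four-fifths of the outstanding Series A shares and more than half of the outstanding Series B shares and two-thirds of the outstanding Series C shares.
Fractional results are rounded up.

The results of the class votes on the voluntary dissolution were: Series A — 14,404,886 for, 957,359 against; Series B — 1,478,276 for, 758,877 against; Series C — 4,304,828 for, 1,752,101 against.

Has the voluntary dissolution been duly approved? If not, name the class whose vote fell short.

Series A: 4/5 of 18006107 = 14404885.60, rounded up to 14404886; 14,404,886 required, 14,404,886 in favor — approved.
Series B: a majority of 2958266 is 1479134; 1,479,134 required, 1,478,276 in favor — not approved.
Series C: 2/3 of 6457241 = 4304827.33, rounded up to 4304828; 4,304,828 required, 4,304,828 in favor — approved.

Not approved — the Series B shares did not give the required vote.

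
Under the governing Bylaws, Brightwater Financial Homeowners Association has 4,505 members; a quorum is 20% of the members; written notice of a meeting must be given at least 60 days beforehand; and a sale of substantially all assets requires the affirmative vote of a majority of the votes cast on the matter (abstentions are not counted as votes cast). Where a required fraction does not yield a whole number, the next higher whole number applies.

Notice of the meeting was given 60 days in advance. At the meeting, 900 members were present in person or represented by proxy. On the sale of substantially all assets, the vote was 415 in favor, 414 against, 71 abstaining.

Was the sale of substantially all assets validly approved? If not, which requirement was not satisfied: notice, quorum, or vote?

Notice: 60 days given; 60 required. Satisfied.
Quorum: 20% of 4,505 = 901; 900 present. Not satisfied.
Vote: requires a majority of the votes cast (900 − 71 abstaining = 829); a majority of 829 is 415, so 415 needed; 415 in favor. Satisfied.

Invalid — quorum requirement not satisfied.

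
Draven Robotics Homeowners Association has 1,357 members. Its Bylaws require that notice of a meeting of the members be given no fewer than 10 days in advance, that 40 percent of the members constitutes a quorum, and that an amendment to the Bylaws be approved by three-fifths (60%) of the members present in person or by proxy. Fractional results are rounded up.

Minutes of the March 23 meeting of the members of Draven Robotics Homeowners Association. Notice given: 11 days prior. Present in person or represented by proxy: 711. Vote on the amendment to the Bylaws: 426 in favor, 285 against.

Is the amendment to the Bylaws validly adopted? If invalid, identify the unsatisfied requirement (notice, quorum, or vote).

Invalid — vote requirement not satisfied.

Notice: 11 days given; 10 required. Satisfied.
Quorum: 40% of 1,357 = 542.80, rounded up to 543; 711 present. Satisfied.
Vote: requires three-fifths of those present (711); 3/5 of 711 = 426.60, rounded up to 427, so 427 needed; 426 in favor. Not satisfied.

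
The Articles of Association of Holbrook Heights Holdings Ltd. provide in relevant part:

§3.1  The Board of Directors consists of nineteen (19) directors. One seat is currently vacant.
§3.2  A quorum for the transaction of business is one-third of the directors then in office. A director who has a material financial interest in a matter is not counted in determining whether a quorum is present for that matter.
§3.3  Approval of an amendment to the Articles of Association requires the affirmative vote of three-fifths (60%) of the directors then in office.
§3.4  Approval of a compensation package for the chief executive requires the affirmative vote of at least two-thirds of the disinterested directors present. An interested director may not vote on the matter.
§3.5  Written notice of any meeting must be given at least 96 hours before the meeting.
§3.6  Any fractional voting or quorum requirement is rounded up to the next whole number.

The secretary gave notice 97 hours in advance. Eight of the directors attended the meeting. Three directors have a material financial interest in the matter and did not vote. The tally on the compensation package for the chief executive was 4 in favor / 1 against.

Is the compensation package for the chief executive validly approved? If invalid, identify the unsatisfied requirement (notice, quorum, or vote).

Invalid — quorum requirement not satisfied.

Notice: 97 hours given; 96 required (97 ≥ 96). Satisfied.
Quorum: 8 present, but the 3 interested directors do not count, leaving 5. Quorum is 6. Not satisfied.
Vote: the compensation package for the chief executive requires two-thirds of the disinterested directors present (8 − 3 = 5). 2/3 of 5 = 3.33, rounded up to 4, so 4 affirmative votes are needed; 4 voted in favor. Satisfied. (Moot — without a quorum no business can be validly transacted.)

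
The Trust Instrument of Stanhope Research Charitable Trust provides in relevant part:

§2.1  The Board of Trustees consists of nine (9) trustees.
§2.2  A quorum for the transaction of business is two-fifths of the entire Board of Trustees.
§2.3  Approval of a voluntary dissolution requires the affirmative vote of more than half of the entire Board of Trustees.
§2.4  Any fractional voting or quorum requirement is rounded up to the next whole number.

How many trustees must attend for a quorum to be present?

2/5 of 9 = 3.60, rounded up to 4.

4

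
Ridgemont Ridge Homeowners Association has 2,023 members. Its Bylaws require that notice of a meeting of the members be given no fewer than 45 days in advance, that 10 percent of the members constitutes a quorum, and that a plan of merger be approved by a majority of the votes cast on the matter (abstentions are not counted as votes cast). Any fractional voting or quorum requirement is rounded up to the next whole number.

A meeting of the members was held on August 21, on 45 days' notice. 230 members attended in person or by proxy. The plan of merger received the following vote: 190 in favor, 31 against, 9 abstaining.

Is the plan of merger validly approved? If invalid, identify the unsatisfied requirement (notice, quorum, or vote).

Valid — all requirements satisfied.

Notice: 45 days given; 45 required. Satisfied.
Quorum: 10% of 2,023 = 202.30, rounded up to 203; 230 present. Satisfied.
Vote: requires a majority of the votes cast (230 − 9 abstaining = 221); a majority of 221 is 111, so 111 needed; 190 in favor. Satisfied.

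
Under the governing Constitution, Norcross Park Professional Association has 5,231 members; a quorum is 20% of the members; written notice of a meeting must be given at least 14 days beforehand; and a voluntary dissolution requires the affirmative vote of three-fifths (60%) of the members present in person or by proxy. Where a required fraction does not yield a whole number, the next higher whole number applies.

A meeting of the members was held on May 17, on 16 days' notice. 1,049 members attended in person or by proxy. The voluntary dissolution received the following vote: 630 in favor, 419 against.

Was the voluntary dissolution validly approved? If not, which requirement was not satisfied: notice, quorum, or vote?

Notice: 16 days given; 14 required. Satisfied.
Quorum: 20% of 5,231 = 1,046.20, rounded up to 1,047; 1,049 present. Satisfied.
Vote: requires three-fifths of those present (1,049); 3/5 of 1049 = 629.40, rounded up to 630, so 630 needed; 630 in favor. Satisfied.

Valid — all requirements satisfied.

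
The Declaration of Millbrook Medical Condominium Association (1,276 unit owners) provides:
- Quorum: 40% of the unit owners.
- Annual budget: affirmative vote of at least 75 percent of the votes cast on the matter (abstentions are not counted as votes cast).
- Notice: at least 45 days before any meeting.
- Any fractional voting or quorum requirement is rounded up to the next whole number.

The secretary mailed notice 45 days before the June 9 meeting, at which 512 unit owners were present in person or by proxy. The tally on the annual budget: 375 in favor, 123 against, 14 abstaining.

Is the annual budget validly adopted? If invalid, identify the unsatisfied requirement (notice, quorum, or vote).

Notice: 45 days given; 45 required. Satisfied.
Quorum: 40% of 1,276 = 510.40, rounded up to 511; 512 present. Satisfied.
Vote: requires three-fourths of the votes cast (512 − 14 abstaining = 498); 3/4 of 498 = 373.50, rounded up to 374, so 374 needed; 375 in favor. Satisfied.

Valid — all requirements satisfied.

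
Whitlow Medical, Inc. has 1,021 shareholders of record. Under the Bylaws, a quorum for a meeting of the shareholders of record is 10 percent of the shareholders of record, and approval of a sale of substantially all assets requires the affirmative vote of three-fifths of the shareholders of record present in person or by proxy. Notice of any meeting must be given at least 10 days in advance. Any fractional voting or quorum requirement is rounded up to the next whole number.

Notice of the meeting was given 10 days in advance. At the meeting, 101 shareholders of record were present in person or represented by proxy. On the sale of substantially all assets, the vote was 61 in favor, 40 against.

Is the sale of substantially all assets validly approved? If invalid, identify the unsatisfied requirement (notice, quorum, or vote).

Notice: 10 days given; 10 required. Satisfied.
Quorum: 10% of 1,021 = 102.10, rounded up to 103; 101 present. Not satisfied.
Vote: requires three-fifths of those present (101); 3/5 of 101 = 60.60, rounded up to 61, so 61 needed; 61 in favor. Satisfied.

Invalid — quorum requirement not satisfied.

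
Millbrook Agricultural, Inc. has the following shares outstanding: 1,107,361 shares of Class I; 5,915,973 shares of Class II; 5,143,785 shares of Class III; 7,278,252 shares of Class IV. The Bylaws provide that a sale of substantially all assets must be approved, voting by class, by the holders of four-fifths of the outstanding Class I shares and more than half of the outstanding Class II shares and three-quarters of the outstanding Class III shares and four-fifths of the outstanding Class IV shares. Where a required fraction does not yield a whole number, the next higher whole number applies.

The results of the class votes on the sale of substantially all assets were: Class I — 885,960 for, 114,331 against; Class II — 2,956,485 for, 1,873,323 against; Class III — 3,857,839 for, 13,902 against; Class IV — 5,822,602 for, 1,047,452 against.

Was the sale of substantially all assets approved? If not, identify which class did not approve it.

Not approved — the Class II shares did not give the required vote.

Class I: 4/5 of 1107361 = 885888.80, rounded up to 885889; 885,889 required, 885,960 in favor — approved.
Class II: a majority of 5915973 is 2957987; 2,957,987 required, 2,956,485 in favor — not approved.
Class III: 3/4 of 5143785 = 3857838.75, rounded up to 3857839; 3,857,839 required, 3,857,839 in favor — approved.
Class IV: 4/5 of 7278252 = 5822601.60, rounded up to 5822602; 5,822,602 required, 5,822,602 in favor — approved.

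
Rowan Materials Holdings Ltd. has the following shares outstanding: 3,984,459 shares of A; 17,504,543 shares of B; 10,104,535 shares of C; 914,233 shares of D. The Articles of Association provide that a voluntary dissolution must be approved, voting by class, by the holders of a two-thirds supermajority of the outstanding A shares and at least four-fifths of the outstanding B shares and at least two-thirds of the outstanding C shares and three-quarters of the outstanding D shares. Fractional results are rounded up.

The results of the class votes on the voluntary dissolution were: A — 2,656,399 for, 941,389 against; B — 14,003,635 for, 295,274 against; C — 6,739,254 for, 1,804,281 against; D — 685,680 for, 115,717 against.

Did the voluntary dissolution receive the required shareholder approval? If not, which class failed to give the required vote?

A: 2/3 of 3984459 = 2656306; 2,656,306 required, 2,656,399 in favor — approved.
B: 4/5 of 17504543 = 14003634.40, rounded up to 14003635; 14,003,635 required, 14,003,635 in favor — approved.
C: 2/3 of 10104535 = 6736356.67, rounded up to 6736357; 6,736,357 required, 6,739,254 in favor — approved.
D: 3/4 of 914233 = 685674.75, rounded up to 685675; 685,675 required, 685,680 in favor — approved.

Approved — every class gave the required vote.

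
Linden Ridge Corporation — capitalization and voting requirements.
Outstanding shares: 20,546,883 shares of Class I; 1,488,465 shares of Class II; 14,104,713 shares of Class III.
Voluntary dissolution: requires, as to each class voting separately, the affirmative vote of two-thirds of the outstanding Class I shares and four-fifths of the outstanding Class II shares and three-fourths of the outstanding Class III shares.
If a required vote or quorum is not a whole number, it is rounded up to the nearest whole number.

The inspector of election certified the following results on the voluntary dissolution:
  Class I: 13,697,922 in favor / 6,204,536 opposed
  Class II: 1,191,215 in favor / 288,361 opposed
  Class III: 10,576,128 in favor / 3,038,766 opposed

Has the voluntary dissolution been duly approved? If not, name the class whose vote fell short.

Class I: 2/3 of 20546883 = 13697922; 13,697,922 required, 13,697,922 in favor — approved.
Class II: 4/5 of 1488465 = 1190772; 1,190,772 required, 1,191,215 in favor — approved.
Class III: 3/4 of 14104713 = 10578534.75, rounded up to 10578535; 10,578,535 required, 10,576,128 in favor — not approved.

Not approved — the Class III shares did not give the required vote.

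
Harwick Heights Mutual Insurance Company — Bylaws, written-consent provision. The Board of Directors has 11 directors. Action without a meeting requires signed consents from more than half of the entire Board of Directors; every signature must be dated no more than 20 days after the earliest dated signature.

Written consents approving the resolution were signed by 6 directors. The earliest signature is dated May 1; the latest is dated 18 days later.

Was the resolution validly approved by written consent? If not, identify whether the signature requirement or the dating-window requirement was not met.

Effective — both the signature and dating-window requirements are satisfied.

Signatures required: more than half of 11 — a majority of 11 is 6, so 6 needed; 6 signed. Sufficient.
Dating window: the latest signature is 18 days after the earliest; the limit is 20 days. Within the window.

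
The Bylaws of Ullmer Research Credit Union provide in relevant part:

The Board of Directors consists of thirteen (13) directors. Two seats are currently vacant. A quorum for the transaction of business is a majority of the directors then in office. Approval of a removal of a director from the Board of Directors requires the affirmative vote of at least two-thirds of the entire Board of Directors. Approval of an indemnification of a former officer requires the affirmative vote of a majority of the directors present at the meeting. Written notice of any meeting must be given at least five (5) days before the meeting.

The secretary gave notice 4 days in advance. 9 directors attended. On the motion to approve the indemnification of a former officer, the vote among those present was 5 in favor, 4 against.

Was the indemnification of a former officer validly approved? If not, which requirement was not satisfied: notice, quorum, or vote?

Notice: 4 days given; 5 required (4 < 5). Not satisfied.
Quorum: 9 present; quorum is 6. Satisfied.
Vote: the indemnification of a former officer requires a majority of the directors present (9). A majority of 9 is 5, so 5 affirmative votes are needed; 5 voted in favor. Satisfied.

Invalid — notice requirement not satisfied.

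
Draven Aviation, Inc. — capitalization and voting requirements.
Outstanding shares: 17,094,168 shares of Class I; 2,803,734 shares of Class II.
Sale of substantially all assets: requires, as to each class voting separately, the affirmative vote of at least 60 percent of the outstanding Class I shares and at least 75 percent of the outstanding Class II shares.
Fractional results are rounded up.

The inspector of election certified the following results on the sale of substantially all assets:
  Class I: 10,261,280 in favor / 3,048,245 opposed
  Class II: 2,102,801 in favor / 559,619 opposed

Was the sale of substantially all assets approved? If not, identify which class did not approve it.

Approved — every class gave the required vote.

Class I: 3/5 of 17094168 = 10256500.80, rounded up to 10256501; 10,256,501 required, 10,261,280 in favor — approved.
Class II: 3/4 of 2803734 = 2102800.50, rounded up to 2102801; 2,102,801 required, 2,102,801 in favor — approved.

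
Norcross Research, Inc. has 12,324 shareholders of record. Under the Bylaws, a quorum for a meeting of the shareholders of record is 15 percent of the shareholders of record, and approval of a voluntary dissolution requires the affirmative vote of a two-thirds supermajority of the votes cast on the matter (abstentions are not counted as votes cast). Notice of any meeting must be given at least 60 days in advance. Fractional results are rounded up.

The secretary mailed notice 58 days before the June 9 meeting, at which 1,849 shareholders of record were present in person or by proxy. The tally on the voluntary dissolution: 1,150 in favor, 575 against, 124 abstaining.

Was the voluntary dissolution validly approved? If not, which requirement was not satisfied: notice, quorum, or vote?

Invalid — notice requirement not satisfied.

Notice: 58 days given; 60 required. Not satisfied.
Quorum: 15% of 12,324 = 1,848.60, rounded up to 1,849; 1,849 present. Satisfied.
Vote: requires two-thirds of the votes cast (1,849 − 124 abstaining = 1,725); 2/3 of 1725 = 1150, so 1,150 needed; 1,150 in favor. Satisfied.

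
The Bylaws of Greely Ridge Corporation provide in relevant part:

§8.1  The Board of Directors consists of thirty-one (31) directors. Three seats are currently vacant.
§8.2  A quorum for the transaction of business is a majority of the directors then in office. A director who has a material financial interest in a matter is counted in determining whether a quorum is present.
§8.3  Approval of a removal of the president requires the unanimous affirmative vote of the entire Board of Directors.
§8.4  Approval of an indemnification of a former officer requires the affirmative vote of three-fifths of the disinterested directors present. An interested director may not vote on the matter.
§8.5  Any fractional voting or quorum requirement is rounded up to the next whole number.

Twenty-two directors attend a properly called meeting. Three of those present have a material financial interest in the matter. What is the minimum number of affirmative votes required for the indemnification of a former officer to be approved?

The indemnification of a former officer requires three-fifths of the disinterested directors present (22 − 3 = 19).
3/5 of 19 = 11.40, rounded up to 12.

12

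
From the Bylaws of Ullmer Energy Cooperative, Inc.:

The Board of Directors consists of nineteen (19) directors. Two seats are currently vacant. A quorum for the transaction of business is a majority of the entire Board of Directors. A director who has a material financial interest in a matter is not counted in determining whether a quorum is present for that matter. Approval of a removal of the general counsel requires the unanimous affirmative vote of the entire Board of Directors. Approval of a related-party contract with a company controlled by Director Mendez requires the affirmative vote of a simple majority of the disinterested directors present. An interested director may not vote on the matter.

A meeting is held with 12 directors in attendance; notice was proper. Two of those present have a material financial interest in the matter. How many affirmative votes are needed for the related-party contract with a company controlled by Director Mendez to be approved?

6

The related-party contract with a company controlled by Director Mendez requires a majority of the disinterested directors present (12 − 2 = 10).
A majority of 10 is 6.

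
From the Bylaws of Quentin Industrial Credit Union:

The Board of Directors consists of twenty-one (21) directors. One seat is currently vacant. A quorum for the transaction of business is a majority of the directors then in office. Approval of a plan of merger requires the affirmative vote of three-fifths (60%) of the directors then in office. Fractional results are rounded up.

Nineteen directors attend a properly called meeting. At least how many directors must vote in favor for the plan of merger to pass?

12

The plan of merger requires three-fifths of the directors then in office (20).
3/5 of 20 = 12.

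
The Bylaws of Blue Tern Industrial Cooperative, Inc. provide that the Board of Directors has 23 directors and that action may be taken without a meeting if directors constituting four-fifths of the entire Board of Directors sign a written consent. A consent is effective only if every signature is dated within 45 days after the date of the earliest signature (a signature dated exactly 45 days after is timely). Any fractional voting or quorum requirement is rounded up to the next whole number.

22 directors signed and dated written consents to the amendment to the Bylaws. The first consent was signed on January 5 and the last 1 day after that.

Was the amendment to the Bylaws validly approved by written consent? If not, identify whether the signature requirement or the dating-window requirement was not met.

Effective — both the signature and dating-window requirements are satisfied.

Signatures required: four-fifths of 23 — 4/5 of 23 = 18.40, rounded up to 19, so 19 needed; 22 signed. Sufficient.
Dating window: the latest signature is 1 day after the earliest; the limit is 45 days. Within the window.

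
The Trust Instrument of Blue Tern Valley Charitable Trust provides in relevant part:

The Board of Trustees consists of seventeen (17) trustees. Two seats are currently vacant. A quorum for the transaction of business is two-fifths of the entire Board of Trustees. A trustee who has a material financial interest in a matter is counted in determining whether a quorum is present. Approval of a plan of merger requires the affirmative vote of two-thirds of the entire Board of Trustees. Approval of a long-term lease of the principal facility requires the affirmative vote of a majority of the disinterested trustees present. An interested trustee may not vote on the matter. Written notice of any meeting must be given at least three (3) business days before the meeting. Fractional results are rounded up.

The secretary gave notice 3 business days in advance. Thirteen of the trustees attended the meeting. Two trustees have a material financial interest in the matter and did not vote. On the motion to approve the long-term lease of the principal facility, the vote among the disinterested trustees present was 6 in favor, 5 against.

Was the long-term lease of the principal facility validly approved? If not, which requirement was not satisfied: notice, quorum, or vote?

Notice: 3 business days given; 3 required (3 ≥ 3). Satisfied.
Quorum: 13 present (interested trustees count toward quorum); quorum is 7. Satisfied.
Vote: the long-term lease of the principal facility requires a majority of the disinterested trustees present (13 − 2 = 11). A majority of 11 is 6, so 6 affirmative votes are needed; 6 voted in favor. Satisfied.

Valid — all requirements satisfied.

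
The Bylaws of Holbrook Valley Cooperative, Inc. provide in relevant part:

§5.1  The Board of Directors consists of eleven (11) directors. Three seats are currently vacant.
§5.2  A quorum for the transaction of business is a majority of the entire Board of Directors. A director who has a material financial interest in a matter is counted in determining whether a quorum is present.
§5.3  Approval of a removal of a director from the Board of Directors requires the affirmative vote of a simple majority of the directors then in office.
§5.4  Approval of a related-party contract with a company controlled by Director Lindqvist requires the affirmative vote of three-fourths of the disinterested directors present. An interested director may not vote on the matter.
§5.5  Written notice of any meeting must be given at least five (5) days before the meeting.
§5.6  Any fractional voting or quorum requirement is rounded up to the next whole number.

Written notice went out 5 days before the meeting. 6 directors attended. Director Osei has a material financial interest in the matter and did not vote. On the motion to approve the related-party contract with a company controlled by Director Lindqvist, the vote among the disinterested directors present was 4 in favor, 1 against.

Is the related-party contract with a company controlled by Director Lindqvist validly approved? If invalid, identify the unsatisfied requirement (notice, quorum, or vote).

Notice: 5 days given; 5 required (5 ≥ 5). Satisfied.
Quorum: 6 present (interested directors count toward quorum); quorum is 6. Satisfied.
Vote: the related-party contract with a company controlled by Director Lindqvist requires three-fourths of the disinterested directors present (6 − 1 = 5). 3/4 of 5 = 3.75, rounded up to 4, so 4 affirmative votes are needed; 4 voted in favor. Satisfied.

Valid — all requirements satisfied.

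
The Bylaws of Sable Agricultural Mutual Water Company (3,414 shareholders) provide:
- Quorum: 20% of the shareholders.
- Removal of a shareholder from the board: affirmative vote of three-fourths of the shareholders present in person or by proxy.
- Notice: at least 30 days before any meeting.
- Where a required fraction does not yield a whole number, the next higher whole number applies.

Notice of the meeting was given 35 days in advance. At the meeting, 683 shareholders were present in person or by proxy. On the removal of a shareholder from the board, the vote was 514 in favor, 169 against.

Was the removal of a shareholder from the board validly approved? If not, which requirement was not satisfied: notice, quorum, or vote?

Valid — all requirements satisfied.

Notice: 35 days given; 30 required. Satisfied.
Quorum: 20% of 3,414 = 682.80, rounded up to 683; 683 present. Satisfied.
Vote: requires three-fourths of those present (683); 3/4 of 683 = 512.25, rounded up to 513, so 513 needed; 514 in favor. Satisfied.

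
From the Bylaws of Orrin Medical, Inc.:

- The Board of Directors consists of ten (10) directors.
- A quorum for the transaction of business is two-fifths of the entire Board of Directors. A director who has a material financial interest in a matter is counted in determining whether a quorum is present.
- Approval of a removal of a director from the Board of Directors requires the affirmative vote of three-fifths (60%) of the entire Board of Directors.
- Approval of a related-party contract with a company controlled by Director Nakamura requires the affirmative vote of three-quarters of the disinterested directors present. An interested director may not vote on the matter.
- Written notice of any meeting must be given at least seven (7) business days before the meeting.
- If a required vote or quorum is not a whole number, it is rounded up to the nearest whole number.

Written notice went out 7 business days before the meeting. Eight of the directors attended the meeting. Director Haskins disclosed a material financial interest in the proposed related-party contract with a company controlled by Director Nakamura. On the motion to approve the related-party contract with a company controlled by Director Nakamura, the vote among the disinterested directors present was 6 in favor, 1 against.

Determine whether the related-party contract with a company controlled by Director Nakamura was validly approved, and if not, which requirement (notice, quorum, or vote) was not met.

Valid — all requirements satisfied.

Notice: 7 business days given; 7 required (7 ≥ 7). Satisfied.
Quorum: 8 present (interested directors count toward quorum); quorum is 4. Satisfied.
Vote: the related-party contract with a company controlled by Director Nakamura requires three-fourths of the disinterested directors present (8 − 1 = 7). 3/4 of 7 = 5.25, rounded up to 6, so 6 affirmative votes are needed; 6 voted in favor. Satisfied.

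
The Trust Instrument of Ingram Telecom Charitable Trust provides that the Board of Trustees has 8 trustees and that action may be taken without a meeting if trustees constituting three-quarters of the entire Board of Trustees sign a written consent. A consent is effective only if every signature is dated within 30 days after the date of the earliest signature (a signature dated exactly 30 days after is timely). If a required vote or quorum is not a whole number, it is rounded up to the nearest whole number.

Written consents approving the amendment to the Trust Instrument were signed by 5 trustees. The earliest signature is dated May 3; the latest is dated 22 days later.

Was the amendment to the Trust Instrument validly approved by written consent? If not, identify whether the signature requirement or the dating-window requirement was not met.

Not effective — insufficient signatures.

Signatures required: three-quarters of 8 — 3/4 of 8 = 6, so 6 needed; 5 signed. Insufficient.
Dating window: the latest signature is 22 days after the earliest; the limit is 30 days. Within the window.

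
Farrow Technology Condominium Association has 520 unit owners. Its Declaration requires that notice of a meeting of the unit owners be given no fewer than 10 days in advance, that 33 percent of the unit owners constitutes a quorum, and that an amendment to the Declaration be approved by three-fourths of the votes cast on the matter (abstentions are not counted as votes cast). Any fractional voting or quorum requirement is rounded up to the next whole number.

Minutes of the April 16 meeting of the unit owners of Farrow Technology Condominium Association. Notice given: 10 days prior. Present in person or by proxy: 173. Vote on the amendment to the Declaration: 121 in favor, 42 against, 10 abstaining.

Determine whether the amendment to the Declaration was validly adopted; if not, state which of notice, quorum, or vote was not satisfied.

Invalid — vote requirement not satisfied.

Notice: 10 days given; 10 required. Satisfied.
Quorum: 33% of 520 = 171.60, rounded up to 172; 173 present. Satisfied.
Vote: requires three-fourths of the votes cast (173 − 10 abstaining = 163); 3/4 of 163 = 122.25, rounded up to 123, so 123 needed; 121 in favor. Not satisfied.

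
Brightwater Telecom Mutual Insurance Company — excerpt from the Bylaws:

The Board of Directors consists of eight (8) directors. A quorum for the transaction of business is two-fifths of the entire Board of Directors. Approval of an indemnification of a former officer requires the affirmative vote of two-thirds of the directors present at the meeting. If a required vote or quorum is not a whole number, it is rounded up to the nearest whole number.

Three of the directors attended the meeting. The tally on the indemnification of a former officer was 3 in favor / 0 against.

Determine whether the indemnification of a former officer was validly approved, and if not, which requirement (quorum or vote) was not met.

Invalid — quorum requirement not satisfied.

Quorum: 3 present; quorum is 4. Not satisfied.
Vote: the indemnification of a former officer requires two-thirds of the directors present (3). 2/3 of 3 = 2, so 2 affirmative votes are needed; 3 voted in favor. Satisfied. (Moot — without a quorum no business can be validly transacted.)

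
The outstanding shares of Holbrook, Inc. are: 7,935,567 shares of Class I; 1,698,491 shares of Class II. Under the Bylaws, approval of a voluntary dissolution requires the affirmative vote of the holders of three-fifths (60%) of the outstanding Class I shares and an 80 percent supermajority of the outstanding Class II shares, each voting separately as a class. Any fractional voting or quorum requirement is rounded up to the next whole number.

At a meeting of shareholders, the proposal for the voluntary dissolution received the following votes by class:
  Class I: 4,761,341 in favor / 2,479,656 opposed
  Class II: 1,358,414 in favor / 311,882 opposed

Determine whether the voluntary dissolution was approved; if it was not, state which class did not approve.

Class I: 3/5 of 7935567 = 4761340.20, rounded up to 4761341; 4,761,341 required, 4,761,341 in favor — approved.
Class II: 4/5 of 1698491 = 1358792.80, rounded up to 1358793; 1,358,793 required, 1,358,414 in favor — not approved.

Not approved — the Class II shares did not give the required vote.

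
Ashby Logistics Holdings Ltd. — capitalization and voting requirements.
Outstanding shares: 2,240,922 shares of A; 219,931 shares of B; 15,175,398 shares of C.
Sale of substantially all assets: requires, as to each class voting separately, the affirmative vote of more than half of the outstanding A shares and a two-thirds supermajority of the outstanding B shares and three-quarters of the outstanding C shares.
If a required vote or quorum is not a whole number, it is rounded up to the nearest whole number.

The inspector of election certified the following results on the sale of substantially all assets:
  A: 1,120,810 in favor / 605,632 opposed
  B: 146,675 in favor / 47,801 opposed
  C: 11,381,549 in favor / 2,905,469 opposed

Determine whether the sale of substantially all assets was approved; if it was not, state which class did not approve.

Approved — every class gave the required vote.

A: a majority of 2240922 is 1120462; 1,120,462 required, 1,120,810 in favor — approved.
B: 2/3 of 219931 = 146620.67, rounded up to 146621; 146,621 required, 146,675 in favor — approved.
C: 3/4 of 15175398 = 11381548.50, rounded up to 11381549; 11,381,549 required, 11,381,549 in favor — approved.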